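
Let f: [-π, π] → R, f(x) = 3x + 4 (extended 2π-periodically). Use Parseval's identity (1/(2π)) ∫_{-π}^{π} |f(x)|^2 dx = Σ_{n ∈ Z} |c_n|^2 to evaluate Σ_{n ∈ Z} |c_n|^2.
Σ |c_n|^2 = 3π^2 + 16

Expand and integrate term by term over [-π, π]:
  ∫ (3x)^2 dx = 9·(2π^3/3); ∫ 2·3·(4)·x dx = 0 (odd integrand); ∫ 4^2 dx = 16·2π.
So (1/(2π)) ∫_{-π}^{π} (3x + 4)^2 dx = 9π^2/3 + 16 = 3π^2 + 16.
Parseval ⇒ Σ |c_n|^2 = 3π^2 + 16.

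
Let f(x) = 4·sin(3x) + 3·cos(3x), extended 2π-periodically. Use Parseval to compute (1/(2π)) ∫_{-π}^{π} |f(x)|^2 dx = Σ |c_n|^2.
Σ |c_n|^2 = 25/2

Expand |f|^2 and use orthogonality of {sin(nx), cos(mx)} on [-π, π]:
  ∫_{-π}^{π} sin(nx)^2 dx = π, ∫ cos(mx)^2 dx = π, and cross terms integrate to 0.
So ∫_{-π}^{π} f(x)^2 dx = 4^2 · π + 3^2 · π = (16 + 9)π.
Divide by 2π: (16 + 9)/2 = 25/2.
By Parseval, this equals Σ |c_n|^2.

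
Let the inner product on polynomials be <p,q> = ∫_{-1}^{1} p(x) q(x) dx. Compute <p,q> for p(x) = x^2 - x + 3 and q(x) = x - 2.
<p,q> = -14

Expand the product: p(x)·q(x) = x^3 - 3*x^2 + 5*x - 6.
∫_{-1}^{1} of each monomial x^k gives [2/(k+1) if k even, 0 if k odd]. Integrating term-by-term (or equivalently evaluating the antiderivative F(x) = x^4/4 - x^3 + 5*x^2/2 - 6*x at the endpoints):
  F(1) − F(−1) = -17/4 − (39/4) = -14.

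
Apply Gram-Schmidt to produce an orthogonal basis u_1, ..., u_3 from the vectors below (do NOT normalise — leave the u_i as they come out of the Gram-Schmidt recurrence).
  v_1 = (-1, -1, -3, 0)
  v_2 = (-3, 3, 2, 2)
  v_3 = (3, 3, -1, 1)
Orthogonal basis:
  u_1 = (-1, -1, -3, 0)
  u_2 = (-39/11, 27/11, 4/11, 2)
  u_3 = (309/125, 363/125, -224/125, 143/125)

Apply the Gram-Schmidt recurrence
  u_1 = v_1
  u_i = v_i − Σ_{j<i} ((v_i · u_j) / (u_j · u_j)) · u_j.

Step by step this gives:
  u_1 = (-1, -1, -3, 0)
  u_2 = (-39/11, 27/11, 4/11, 2)
  u_3 = (309/125, 363/125, -224/125, 143/125)

Orthogonality check:
  u_2 · u_1 = 0 (should be 0)
  u_3 · u_1 = 0 (should be 0)
  u_3 · u_2 = 0 (should be 0)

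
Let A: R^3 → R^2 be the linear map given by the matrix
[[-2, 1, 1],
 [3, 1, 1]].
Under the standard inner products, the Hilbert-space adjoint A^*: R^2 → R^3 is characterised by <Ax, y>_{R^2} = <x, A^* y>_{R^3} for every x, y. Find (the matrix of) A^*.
A^* = A^T =
[[-2, 3],
 [1, 1],
 [1, 1]]

For real matrices with standard dot products, the defining identity <Ax, y> = <x, A^* y> gives (Ax)^T y = x^T (A^*) y, i.e. x^T A^T y = x^T (A^*) y. Since this holds for all x, y, we must have A^* = A^T. Therefore
A^* =
[[-2, 3],
 [1, 1],
 [1, 1]].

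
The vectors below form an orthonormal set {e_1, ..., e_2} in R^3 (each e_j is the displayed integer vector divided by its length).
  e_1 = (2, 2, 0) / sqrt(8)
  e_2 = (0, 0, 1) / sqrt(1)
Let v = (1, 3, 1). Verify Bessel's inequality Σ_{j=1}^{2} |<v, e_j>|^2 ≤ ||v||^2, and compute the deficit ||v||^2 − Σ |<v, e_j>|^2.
Σ |<v, e_j>|^2 = 9; ||v||^2 = 11; deficit = 2

Write each e_j = u_j / sqrt(<u_j, u_j>) where u_j is the displayed integer vector. Then <v, e_j> = <v, u_j> / sqrt(<u_j, u_j>), so |<v, e_j>|^2 = <v, u_j>^2 / <u_j, u_j>.
Coefficients: <v, e_1> = 8/sqrt(8), <v, e_2> = 1/sqrt(1).
Square and sum: Σ |<v, e_j>|^2 = 9.
Compute ||v||^2 = v·v = 11.
Deficit = 11 − 9 = 2 ≥ 0, confirming Bessel's inequality. (The deficit equals ||v − Σ <v,e_j> e_j||^2, the squared distance from v to span{e_j}.)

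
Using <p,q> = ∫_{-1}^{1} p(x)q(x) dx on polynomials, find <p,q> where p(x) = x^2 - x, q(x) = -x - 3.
<p,q> = -4/3

Expand the product: p(x)·q(x) = -x^3 - 2*x^2 + 3*x.
∫_{-1}^{1} of each monomial x^k gives [2/(k+1) if k even, 0 if k odd]. Integrating term-by-term (or equivalently evaluating the antiderivative F(x) = -x^4/4 - 2*x^3/3 + 3*x^2/2 at the endpoints):
  F(1) − F(−1) = 7/12 − (23/12) = -4/3.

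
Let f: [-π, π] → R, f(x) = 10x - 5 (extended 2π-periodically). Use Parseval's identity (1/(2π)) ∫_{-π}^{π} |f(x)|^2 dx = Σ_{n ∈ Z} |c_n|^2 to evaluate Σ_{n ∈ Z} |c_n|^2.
Σ |c_n|^2 = 100π^2/3 + 25

Expand and integrate term by term over [-π, π]:
  ∫ (10x)^2 dx = 100·(2π^3/3); ∫ 2·10·(-5)·x dx = 0 (odd integrand); ∫ (-5)^2 dx = 25·2π.
So (1/(2π)) ∫_{-π}^{π} (10x - 5)^2 dx = 100π^2/3 + 25 = 100π^2/3 + 25.
Parseval ⇒ Σ |c_n|^2 = 100π^2/3 + 25.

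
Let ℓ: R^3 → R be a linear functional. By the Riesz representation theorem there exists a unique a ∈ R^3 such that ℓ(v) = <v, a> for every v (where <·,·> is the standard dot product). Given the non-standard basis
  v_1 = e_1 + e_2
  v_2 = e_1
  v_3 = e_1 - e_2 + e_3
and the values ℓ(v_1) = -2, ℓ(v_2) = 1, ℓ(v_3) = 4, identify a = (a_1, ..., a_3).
a = (1, -3, 0)

Write a = (a_1, ..., a_3) in the standard basis. For each basis vector v_i, ℓ(v_i) = <v_i, a> is a linear equation in the a_j's. Collect the n equations into a matrix system V a = ℓ, where row i of V is v_i (expressed in the standard basis). Since V is invertible (lower-triangular with 1s on the diagonal, up to permutation), solve by back-substitution:
  V =
[[1, 1, 0],
 [1, 0, 0],
 [1, -1, 1]]
  V a = (-2, 1, 4)
Solving gives a = (1, -3, 0).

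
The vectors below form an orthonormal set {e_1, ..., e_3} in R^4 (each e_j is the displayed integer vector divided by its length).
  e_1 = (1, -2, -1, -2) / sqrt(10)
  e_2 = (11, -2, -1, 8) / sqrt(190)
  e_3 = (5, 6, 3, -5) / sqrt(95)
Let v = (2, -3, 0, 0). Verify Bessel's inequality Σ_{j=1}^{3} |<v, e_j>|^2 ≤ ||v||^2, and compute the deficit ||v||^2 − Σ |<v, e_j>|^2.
Σ |<v, e_j>|^2 = 56/5; ||v||^2 = 13; deficit = 9/5

Write each e_j = u_j / sqrt(<u_j, u_j>) where u_j is the displayed integer vector. Then <v, e_j> = <v, u_j> / sqrt(<u_j, u_j>), so |<v, e_j>|^2 = <v, u_j>^2 / <u_j, u_j>.
Coefficients: <v, e_1> = 8/sqrt(10), <v, e_2> = 28/sqrt(190), <v, e_3> = -8/sqrt(95).
Square and sum: Σ |<v, e_j>|^2 = 56/5.
Compute ||v||^2 = v·v = 13.
Deficit = 13 − 56/5 = 9/5 ≥ 0, confirming Bessel's inequality. (The deficit equals ||v − Σ <v,e_j> e_j||^2, the squared distance from v to span{e_j}.)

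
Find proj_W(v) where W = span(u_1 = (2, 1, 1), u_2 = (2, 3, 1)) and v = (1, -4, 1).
proj_W(v) = (6/5, -4, 3/5)

Set up U = [u_1 | ... | u_2] ∈ R^(3×2). The projector onto W = col(U) is P = U (U^T U)^(-1) U^T.
Compute U^T U =
  [6, 8]
  [8, 14],
and U^T v = (-1, -9).
Solve U^T U · c = U^T v for the coefficients: c = (29/10, -23/10). The projection is proj_W(v) = U c.
Check: (v - proj_W(v)) · u_1 = 0  (should be 0).
Check: (v - proj_W(v)) · u_2 = 0  (should be 0).
Result: proj_W(v) = (6/5, -4, 3/5).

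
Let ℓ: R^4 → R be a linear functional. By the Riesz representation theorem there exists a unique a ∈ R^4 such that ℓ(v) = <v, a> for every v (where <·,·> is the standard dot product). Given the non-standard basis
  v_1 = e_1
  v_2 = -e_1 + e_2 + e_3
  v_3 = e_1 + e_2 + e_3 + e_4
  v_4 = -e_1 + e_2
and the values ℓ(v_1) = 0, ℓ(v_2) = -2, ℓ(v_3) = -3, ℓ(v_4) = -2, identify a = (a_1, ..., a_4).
a = (0, -2, 0, -1)

Write a = (a_1, ..., a_4) in the standard basis. For each basis vector v_i, ℓ(v_i) = <v_i, a> is a linear equation in the a_j's. Collect the n equations into a matrix system V a = ℓ, where row i of V is v_i (expressed in the standard basis). Since V is invertible (lower-triangular with 1s on the diagonal, up to permutation), solve by back-substitution:
  V =
[[1, 0, 0, 0],
 [-1, 1, 1, 0],
 [1, 1, 1, 1],
 [-1, 1, 0, 0]]
  V a = (0, -2, -3, -2)
Solving gives a = (0, -2, 0, -1).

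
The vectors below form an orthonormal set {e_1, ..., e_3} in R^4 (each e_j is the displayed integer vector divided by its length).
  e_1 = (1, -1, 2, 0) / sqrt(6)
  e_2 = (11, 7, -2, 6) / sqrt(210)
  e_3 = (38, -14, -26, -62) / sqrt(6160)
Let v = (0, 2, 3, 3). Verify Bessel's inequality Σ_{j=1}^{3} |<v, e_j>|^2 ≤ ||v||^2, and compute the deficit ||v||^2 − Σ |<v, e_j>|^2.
Σ |<v, e_j>|^2 = 217/11; ||v||^2 = 22; deficit = 25/11

Write each e_j = u_j / sqrt(<u_j, u_j>) where u_j is the displayed integer vector. Then <v, e_j> = <v, u_j> / sqrt(<u_j, u_j>), so |<v, e_j>|^2 = <v, u_j>^2 / <u_j, u_j>.
Coefficients: <v, e_1> = 4/sqrt(6), <v, e_2> = 26/sqrt(210), <v, e_3> = -292/sqrt(6160).
Square and sum: Σ |<v, e_j>|^2 = 217/11.
Compute ||v||^2 = v·v = 22.
Deficit = 22 − 217/11 = 25/11 ≥ 0, confirming Bessel's inequality. (The deficit equals ||v − Σ <v,e_j> e_j||^2, the squared distance from v to span{e_j}.)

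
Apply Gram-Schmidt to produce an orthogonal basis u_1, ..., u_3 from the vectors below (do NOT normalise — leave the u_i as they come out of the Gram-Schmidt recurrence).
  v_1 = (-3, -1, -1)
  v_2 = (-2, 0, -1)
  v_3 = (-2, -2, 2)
Orthogonal basis:
  u_1 = (-3, -1, -1)
  u_2 = (-1/11, 7/11, -4/11)
  u_3 = (-2/3, 2/3, 4/3)

Apply the Gram-Schmidt recurrence
  u_1 = v_1
  u_i = v_i − Σ_{j<i} ((v_i · u_j) / (u_j · u_j)) · u_j.

Step by step this gives:
  u_1 = (-3, -1, -1)
  u_2 = (-1/11, 7/11, -4/11)
  u_3 = (-2/3, 2/3, 4/3)

Orthogonality check:
  u_2 · u_1 = 0 (should be 0)
  u_3 · u_1 = 0 (should be 0)
  u_3 · u_2 = 0 (should be 0)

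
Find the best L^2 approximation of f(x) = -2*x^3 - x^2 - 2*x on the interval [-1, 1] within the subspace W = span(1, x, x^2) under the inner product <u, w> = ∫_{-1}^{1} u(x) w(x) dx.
g(x) = -x^2 - 16*x/5

The best approximation g ∈ W is the orthogonal projection of f onto W. Writing g = a_0 + a_1 x + a_2 x^2, the coefficients solve the normal equations G · a = b where
  G_{ij} = <φ_i, φ_j> and b_i = <f, φ_i>, with φ_0 = 1, φ_1 = x, φ_2 = x^2.
G =
  [2, 0, 2/3]
  [0, 2/3, 0]
  [2/3, 0, 2/5],
b = (-2/3, -32/15, -2/5).
Solving gives a_0 = 0, a_1 = -16/5, a_2 = -1, so
  g(x) = -x^2 - 16*x/5.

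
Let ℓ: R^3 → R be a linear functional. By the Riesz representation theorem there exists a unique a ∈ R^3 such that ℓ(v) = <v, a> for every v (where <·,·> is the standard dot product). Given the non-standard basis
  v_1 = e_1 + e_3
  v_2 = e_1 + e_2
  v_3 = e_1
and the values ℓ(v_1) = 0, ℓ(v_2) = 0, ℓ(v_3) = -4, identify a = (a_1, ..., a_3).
a = (-4, 4, 4)

Write a = (a_1, ..., a_3) in the standard basis. For each basis vector v_i, ℓ(v_i) = <v_i, a> is a linear equation in the a_j's. Collect the n equations into a matrix system V a = ℓ, where row i of V is v_i (expressed in the standard basis). Since V is invertible (lower-triangular with 1s on the diagonal, up to permutation), solve by back-substitution:
  V =
[[1, 0, 1],
 [1, 1, 0],
 [1, 0, 0]]
  V a = (0, 0, -4)
Solving gives a = (-4, 4, 4).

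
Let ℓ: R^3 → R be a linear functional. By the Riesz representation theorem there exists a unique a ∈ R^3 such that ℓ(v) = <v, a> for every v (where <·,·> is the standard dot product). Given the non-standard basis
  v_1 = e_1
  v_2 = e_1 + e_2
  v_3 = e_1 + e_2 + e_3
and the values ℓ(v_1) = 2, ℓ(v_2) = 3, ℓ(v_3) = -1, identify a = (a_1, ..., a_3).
a = (2, 1, -4)

Write a = (a_1, ..., a_3) in the standard basis. For each basis vector v_i, ℓ(v_i) = <v_i, a> is a linear equation in the a_j's. Collect the n equations into a matrix system V a = ℓ, where row i of V is v_i (expressed in the standard basis). Since V is invertible (lower-triangular with 1s on the diagonal, up to permutation), solve by back-substitution:
  V =
[[1, 0, 0],
 [1, 1, 0],
 [1, 1, 1]]
  V a = (2, 3, -1)
Solving gives a = (2, 1, -4).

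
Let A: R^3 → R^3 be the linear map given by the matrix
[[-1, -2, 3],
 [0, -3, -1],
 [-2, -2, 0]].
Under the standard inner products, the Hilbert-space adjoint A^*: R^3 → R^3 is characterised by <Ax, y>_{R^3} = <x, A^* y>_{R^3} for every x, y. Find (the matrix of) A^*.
A^* = A^T =
[[-1, 0, -2],
 [-2, -3, -2],
 [3, -1, 0]]

For real matrices with standard dot products, the defining identity <Ax, y> = <x, A^* y> gives (Ax)^T y = x^T (A^*) y, i.e. x^T A^T y = x^T (A^*) y. Since this holds for all x, y, we must have A^* = A^T. Therefore
A^* =
[[-1, 0, -2],
 [-2, -3, -2],
 [3, -1, 0]].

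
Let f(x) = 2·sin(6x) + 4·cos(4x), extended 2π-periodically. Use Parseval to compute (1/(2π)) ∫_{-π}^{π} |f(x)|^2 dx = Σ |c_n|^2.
Σ |c_n|^2 = 10

Expand |f|^2 and use orthogonality of {sin(nx), cos(mx)} on [-π, π]:
  ∫_{-π}^{π} sin(nx)^2 dx = π, ∫ cos(mx)^2 dx = π, and cross terms integrate to 0.
So ∫_{-π}^{π} f(x)^2 dx = 2^2 · π + 4^2 · π = (4 + 16)π.
Divide by 2π: (4 + 16)/2 = 10.
By Parseval, this equals Σ |c_n|^2.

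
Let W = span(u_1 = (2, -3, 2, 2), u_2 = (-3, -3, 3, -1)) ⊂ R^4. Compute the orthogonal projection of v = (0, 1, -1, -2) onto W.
proj_W(v) = (-5/7, 15/11, -73/77, -61/77)

Set up U = [u_1 | ... | u_2] ∈ R^(4×2). The projector onto W = col(U) is P = U (U^T U)^(-1) U^T.
Compute U^T U =
  [21, 7]
  [7, 28],
and U^T v = (-9, -4).
Solve U^T U · c = U^T v for the coefficients: c = (-32/77, -3/77). The projection is proj_W(v) = U c.
Check: (v - proj_W(v)) · u_1 = 0  (should be 0).
Check: (v - proj_W(v)) · u_2 = 0  (should be 0).
Result: proj_W(v) = (-5/7, 15/11, -73/77, -61/77).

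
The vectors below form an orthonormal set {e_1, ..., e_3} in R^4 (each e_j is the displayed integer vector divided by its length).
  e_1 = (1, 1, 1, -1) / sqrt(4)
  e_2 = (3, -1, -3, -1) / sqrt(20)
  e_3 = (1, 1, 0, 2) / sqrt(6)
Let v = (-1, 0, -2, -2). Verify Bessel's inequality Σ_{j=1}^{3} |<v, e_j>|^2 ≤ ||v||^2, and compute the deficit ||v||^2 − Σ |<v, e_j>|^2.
Σ |<v, e_j>|^2 = 17/3; ||v||^2 = 9; deficit = 10/3

Write each e_j = u_j / sqrt(<u_j, u_j>) where u_j is the displayed integer vector. Then <v, e_j> = <v, u_j> / sqrt(<u_j, u_j>), so |<v, e_j>|^2 = <v, u_j>^2 / <u_j, u_j>.
Coefficients: <v, e_1> = -1/sqrt(4), <v, e_2> = 5/sqrt(20), <v, e_3> = -5/sqrt(6).
Square and sum: Σ |<v, e_j>|^2 = 17/3.
Compute ||v||^2 = v·v = 9.
Deficit = 9 − 17/3 = 10/3 ≥ 0, confirming Bessel's inequality. (The deficit equals ||v − Σ <v,e_j> e_j||^2, the squared distance from v to span{e_j}.)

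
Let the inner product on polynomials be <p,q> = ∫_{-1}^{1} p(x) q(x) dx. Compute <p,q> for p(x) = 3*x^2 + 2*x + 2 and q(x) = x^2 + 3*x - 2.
<p,q> = -82/15

Expand the product: p(x)·q(x) = 3*x^4 + 11*x^3 + 2*x^2 + 2*x - 4.
∫_{-1}^{1} of each monomial x^k gives [2/(k+1) if k even, 0 if k odd]. Integrating term-by-term (or equivalently evaluating the antiderivative F(x) = 3*x^5/5 + 11*x^4/4 + 2*x^3/3 + x^2 - 4*x at the endpoints):
  F(1) − F(−1) = 61/60 − (389/60) = -82/15.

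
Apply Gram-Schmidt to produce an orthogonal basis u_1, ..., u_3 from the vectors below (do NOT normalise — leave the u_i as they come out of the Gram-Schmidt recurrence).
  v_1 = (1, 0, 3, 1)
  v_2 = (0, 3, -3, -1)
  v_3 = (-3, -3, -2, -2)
Orthogonal basis:
  u_1 = (1, 0, 3, 1)
  u_2 = (10/11, 3, -3/11, -1/11)
  u_3 = (-108/109, 36/109, 76/109, -120/109)

Apply the Gram-Schmidt recurrence
  u_1 = v_1
  u_i = v_i − Σ_{j<i} ((v_i · u_j) / (u_j · u_j)) · u_j.

Step by step this gives:
  u_1 = (1, 0, 3, 1)
  u_2 = (10/11, 3, -3/11, -1/11)
  u_3 = (-108/109, 36/109, 76/109, -120/109)

Orthogonality check:
  u_2 · u_1 = 0 (should be 0)
  u_3 · u_1 = 0 (should be 0)
  u_3 · u_2 = 0 (should be 0)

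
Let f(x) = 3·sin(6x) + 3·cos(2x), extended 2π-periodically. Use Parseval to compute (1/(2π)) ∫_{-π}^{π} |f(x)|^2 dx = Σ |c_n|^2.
Σ |c_n|^2 = 9

Expand |f|^2 and use orthogonality of {sin(nx), cos(mx)} on [-π, π]:
  ∫_{-π}^{π} sin(nx)^2 dx = π, ∫ cos(mx)^2 dx = π, and cross terms integrate to 0.
So ∫_{-π}^{π} f(x)^2 dx = 3^2 · π + 3^2 · π = (9 + 9)π.
Divide by 2π: (9 + 9)/2 = 9.
By Parseval, this equals Σ |c_n|^2.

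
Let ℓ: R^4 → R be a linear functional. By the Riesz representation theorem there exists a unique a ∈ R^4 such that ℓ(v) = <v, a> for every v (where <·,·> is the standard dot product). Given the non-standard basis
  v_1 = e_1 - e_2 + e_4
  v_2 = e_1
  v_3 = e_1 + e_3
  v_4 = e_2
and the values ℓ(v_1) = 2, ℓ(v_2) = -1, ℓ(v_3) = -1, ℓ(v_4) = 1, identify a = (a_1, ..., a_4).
a = (-1, 1, 0, 4)

Write a = (a_1, ..., a_4) in the standard basis. For each basis vector v_i, ℓ(v_i) = <v_i, a> is a linear equation in the a_j's. Collect the n equations into a matrix system V a = ℓ, where row i of V is v_i (expressed in the standard basis). Since V is invertible (lower-triangular with 1s on the diagonal, up to permutation), solve by back-substitution:
  V =
[[1, -1, 0, 1],
 [1, 0, 0, 0],
 [1, 0, 1, 0],
 [0, 1, 0, 0]]
  V a = (2, -1, -1, 1)
Solving gives a = (-1, 1, 0, 4).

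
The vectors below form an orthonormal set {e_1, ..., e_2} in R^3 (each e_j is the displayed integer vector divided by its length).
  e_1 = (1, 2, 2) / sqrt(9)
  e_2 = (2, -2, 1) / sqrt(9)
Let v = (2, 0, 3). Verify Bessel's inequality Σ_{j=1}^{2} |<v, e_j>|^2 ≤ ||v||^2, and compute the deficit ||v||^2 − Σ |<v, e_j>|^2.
Σ |<v, e_j>|^2 = 113/9; ||v||^2 = 13; deficit = 4/9

Write each e_j = u_j / sqrt(<u_j, u_j>) where u_j is the displayed integer vector. Then <v, e_j> = <v, u_j> / sqrt(<u_j, u_j>), so |<v, e_j>|^2 = <v, u_j>^2 / <u_j, u_j>.
Coefficients: <v, e_1> = 8/sqrt(9), <v, e_2> = 7/sqrt(9).
Square and sum: Σ |<v, e_j>|^2 = 113/9.
Compute ||v||^2 = v·v = 13.
Deficit = 13 − 113/9 = 4/9 ≥ 0, confirming Bessel's inequality. (The deficit equals ||v − Σ <v,e_j> e_j||^2, the squared distance from v to span{e_j}.)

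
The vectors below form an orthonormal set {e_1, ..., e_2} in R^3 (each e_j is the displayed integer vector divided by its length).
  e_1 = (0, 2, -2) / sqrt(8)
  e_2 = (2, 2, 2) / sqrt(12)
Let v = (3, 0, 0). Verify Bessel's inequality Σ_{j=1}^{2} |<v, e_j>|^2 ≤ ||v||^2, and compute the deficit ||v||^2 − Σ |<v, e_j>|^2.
Σ |<v, e_j>|^2 = 3; ||v||^2 = 9; deficit = 6

Write each e_j = u_j / sqrt(<u_j, u_j>) where u_j is the displayed integer vector. Then <v, e_j> = <v, u_j> / sqrt(<u_j, u_j>), so |<v, e_j>|^2 = <v, u_j>^2 / <u_j, u_j>.
Coefficients: <v, e_1> = 0/sqrt(8), <v, e_2> = 6/sqrt(12).
Square and sum: Σ |<v, e_j>|^2 = 3.
Compute ||v||^2 = v·v = 9.
Deficit = 9 − 3 = 6 ≥ 0, confirming Bessel's inequality. (The deficit equals ||v − Σ <v,e_j> e_j||^2, the squared distance from v to span{e_j}.)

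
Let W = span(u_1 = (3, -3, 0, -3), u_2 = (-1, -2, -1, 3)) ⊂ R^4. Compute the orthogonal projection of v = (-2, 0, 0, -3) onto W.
proj_W(v) = (20/41, 37/41, 19/41, -58/41)

Set up U = [u_1 | ... | u_2] ∈ R^(4×2). The projector onto W = col(U) is P = U (U^T U)^(-1) U^T.
Compute U^T U =
  [27, -6]
  [-6, 15],
and U^T v = (3, -7).
Solve U^T U · c = U^T v for the coefficients: c = (1/123, -19/41). The projection is proj_W(v) = U c.
Check: (v - proj_W(v)) · u_1 = 0  (should be 0).
Check: (v - proj_W(v)) · u_2 = 0  (should be 0).
Result: proj_W(v) = (20/41, 37/41, 19/41, -58/41).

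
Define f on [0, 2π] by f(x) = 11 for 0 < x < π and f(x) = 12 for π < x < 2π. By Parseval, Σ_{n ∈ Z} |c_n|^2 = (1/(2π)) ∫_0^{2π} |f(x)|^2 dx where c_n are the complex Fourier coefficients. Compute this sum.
Σ |c_n|^2 = 265/2

Parseval equates the L^2 energy of f (normalised by 1/(2π)) with the ℓ^2 sum of its Fourier coefficients: (1/(2π)) ∫_0^{2π} |f|^2 = Σ |c_n|^2.
Compute the left side: (1/(2π)) [∫_0^π 11^2 dx + ∫_π^{2π} 12^2 dx] = (1/(2π)) · (121π + 144π) = (121 + 144)/2 = 265/2.
So Σ_{n ∈ Z} |c_n|^2 = 265/2.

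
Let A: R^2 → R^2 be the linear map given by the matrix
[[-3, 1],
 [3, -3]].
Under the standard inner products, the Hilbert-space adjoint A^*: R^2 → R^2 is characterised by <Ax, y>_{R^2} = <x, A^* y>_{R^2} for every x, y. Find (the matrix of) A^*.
A^* = A^T =
[[-3, 3],
 [1, -3]]

For real matrices with standard dot products, the defining identity <Ax, y> = <x, A^* y> gives (Ax)^T y = x^T (A^*) y, i.e. x^T A^T y = x^T (A^*) y. Since this holds for all x, y, we must have A^* = A^T. Therefore
A^* =
[[-3, 3],
 [1, -3]].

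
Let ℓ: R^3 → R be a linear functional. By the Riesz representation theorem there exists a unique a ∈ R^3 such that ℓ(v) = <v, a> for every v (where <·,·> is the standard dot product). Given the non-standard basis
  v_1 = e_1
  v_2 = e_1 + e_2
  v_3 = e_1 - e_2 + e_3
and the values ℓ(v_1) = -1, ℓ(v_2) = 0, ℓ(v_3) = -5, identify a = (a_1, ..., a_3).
a = (-1, 1, -3)

Write a = (a_1, ..., a_3) in the standard basis. For each basis vector v_i, ℓ(v_i) = <v_i, a> is a linear equation in the a_j's. Collect the n equations into a matrix system V a = ℓ, where row i of V is v_i (expressed in the standard basis). Since V is invertible (lower-triangular with 1s on the diagonal, up to permutation), solve by back-substitution:
  V =
[[1, 0, 0],
 [1, 1, 0],
 [1, -1, 1]]
  V a = (-1, 0, -5)
Solving gives a = (-1, 1, -3).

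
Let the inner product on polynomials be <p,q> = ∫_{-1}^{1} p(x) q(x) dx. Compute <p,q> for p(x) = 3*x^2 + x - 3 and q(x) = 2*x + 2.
<p,q> = -20/3

Expand the product: p(x)·q(x) = 6*x^3 + 8*x^2 - 4*x - 6.
∫_{-1}^{1} of each monomial x^k gives [2/(k+1) if k even, 0 if k odd]. Integrating term-by-term (or equivalently evaluating the antiderivative F(x) = 3*x^4/2 + 8*x^3/3 - 2*x^2 - 6*x at the endpoints):
  F(1) − F(−1) = -23/6 − (17/6) = -20/3.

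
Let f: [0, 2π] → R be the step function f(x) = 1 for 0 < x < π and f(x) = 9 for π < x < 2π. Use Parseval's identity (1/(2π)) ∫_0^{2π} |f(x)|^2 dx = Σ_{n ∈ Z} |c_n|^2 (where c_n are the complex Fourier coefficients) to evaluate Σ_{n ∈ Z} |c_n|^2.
Σ |c_n|^2 = 41

Parseval equates the L^2 energy of f (normalised by 1/(2π)) with the ℓ^2 sum of its Fourier coefficients: (1/(2π)) ∫_0^{2π} |f|^2 = Σ |c_n|^2.
Compute the left side: (1/(2π)) [∫_0^π 1^2 dx + ∫_π^{2π} 9^2 dx] = (1/(2π)) · (1π + 81π) = (1 + 81)/2 = 41.
So Σ_{n ∈ Z} |c_n|^2 = 41.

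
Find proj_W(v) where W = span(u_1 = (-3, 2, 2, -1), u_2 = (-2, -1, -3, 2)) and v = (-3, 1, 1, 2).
proj_W(v) = (-485/154, 73/77, -3/77, 41/154)

Set up U = [u_1 | ... | u_2] ∈ R^(4×2). The projector onto W = col(U) is P = U (U^T U)^(-1) U^T.
Compute U^T U =
  [18, -4]
  [-4, 18],
and U^T v = (11, 6).
Solve U^T U · c = U^T v for the coefficients: c = (111/154, 38/77). The projection is proj_W(v) = U c.
Check: (v - proj_W(v)) · u_1 = 0  (should be 0).
Check: (v - proj_W(v)) · u_2 = 0  (should be 0).
Result: proj_W(v) = (-485/154, 73/77, -3/77, 41/154).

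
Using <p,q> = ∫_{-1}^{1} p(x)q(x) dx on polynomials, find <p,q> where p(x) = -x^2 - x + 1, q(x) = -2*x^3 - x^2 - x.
<p,q> = 6/5

Expand the product: p(x)·q(x) = 2*x^5 + 3*x^4 - x.
∫_{-1}^{1} of each monomial x^k gives [2/(k+1) if k even, 0 if k odd]. Integrating term-by-term (or equivalently evaluating the antiderivative F(x) = x^6/3 + 3*x^5/5 - x^2/2 at the endpoints):
  F(1) − F(−1) = 13/30 − (-23/30) = 6/5.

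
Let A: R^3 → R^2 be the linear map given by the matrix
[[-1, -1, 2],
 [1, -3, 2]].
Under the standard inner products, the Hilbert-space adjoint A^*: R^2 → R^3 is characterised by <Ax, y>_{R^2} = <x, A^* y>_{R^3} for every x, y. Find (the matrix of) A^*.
A^* = A^T =
[[-1, 1],
 [-1, -3],
 [2, 2]]

For real matrices with standard dot products, the defining identity <Ax, y> = <x, A^* y> gives (Ax)^T y = x^T (A^*) y, i.e. x^T A^T y = x^T (A^*) y. Since this holds for all x, y, we must have A^* = A^T. Therefore
A^* =
[[-1, 1],
 [-1, -3],
 [2, 2]].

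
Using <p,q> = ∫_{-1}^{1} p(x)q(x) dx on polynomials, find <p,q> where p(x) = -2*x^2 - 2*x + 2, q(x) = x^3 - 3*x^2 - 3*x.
<p,q> = 8/5

Expand the product: p(x)·q(x) = -2*x^5 + 4*x^4 + 14*x^3 - 6*x.
∫_{-1}^{1} of each monomial x^k gives [2/(k+1) if k even, 0 if k odd]. Integrating term-by-term (or equivalently evaluating the antiderivative F(x) = -x^6/3 + 4*x^5/5 + 7*x^4/2 - 3*x^2 at the endpoints):
  F(1) − F(−1) = 29/30 − (-19/30) = 8/5.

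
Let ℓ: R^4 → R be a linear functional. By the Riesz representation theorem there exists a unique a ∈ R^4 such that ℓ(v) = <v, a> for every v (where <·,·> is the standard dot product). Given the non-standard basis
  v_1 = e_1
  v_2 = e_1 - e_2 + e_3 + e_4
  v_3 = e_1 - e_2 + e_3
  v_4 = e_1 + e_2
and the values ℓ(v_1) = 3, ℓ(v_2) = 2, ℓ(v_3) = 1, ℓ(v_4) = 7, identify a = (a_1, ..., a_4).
a = (3, 4, 2, 1)

Write a = (a_1, ..., a_4) in the standard basis. For each basis vector v_i, ℓ(v_i) = <v_i, a> is a linear equation in the a_j's. Collect the n equations into a matrix system V a = ℓ, where row i of V is v_i (expressed in the standard basis). Since V is invertible (lower-triangular with 1s on the diagonal, up to permutation), solve by back-substitution:
  V =
[[1, 0, 0, 0],
 [1, -1, 1, 1],
 [1, -1, 1, 0],
 [1, 1, 0, 0]]
  V a = (3, 2, 1, 7)
Solving gives a = (3, 4, 2, 1).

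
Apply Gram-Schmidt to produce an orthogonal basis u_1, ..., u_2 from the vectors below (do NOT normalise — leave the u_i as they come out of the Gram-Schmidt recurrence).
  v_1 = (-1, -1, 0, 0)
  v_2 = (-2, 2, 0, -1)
Orthogonal basis:
  u_1 = (-1, -1, 0, 0)
  u_2 = (-2, 2, 0, -1)

Apply the Gram-Schmidt recurrence
  u_1 = v_1
  u_i = v_i − Σ_{j<i} ((v_i · u_j) / (u_j · u_j)) · u_j.

Step by step this gives:
  u_1 = (-1, -1, 0, 0)
  u_2 = (-2, 2, 0, -1)

Orthogonality check:
  u_2 · u_1 = 0 (should be 0)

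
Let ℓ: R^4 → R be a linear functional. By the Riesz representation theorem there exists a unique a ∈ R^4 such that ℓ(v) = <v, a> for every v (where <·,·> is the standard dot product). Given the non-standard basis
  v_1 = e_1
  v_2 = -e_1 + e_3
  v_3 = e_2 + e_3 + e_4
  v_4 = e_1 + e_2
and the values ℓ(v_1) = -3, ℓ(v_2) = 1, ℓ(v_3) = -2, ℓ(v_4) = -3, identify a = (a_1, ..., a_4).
a = (-3, 0, -2, 0)

Write a = (a_1, ..., a_4) in the standard basis. For each basis vector v_i, ℓ(v_i) = <v_i, a> is a linear equation in the a_j's. Collect the n equations into a matrix system V a = ℓ, where row i of V is v_i (expressed in the standard basis). Since V is invertible (lower-triangular with 1s on the diagonal, up to permutation), solve by back-substitution:
  V =
[[1, 0, 0, 0],
 [-1, 0, 1, 0],
 [0, 1, 1, 1],
 [1, 1, 0, 0]]
  V a = (-3, 1, -2, -3)
Solving gives a = (-3, 0, -2, 0).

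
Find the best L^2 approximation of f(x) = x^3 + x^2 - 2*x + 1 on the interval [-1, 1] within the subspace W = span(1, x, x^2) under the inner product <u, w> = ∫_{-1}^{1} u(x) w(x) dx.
g(x) = x^2 - 7*x/5 + 1

The best approximation g ∈ W is the orthogonal projection of f onto W. Writing g = a_0 + a_1 x + a_2 x^2, the coefficients solve the normal equations G · a = b where
  G_{ij} = <φ_i, φ_j> and b_i = <f, φ_i>, with φ_0 = 1, φ_1 = x, φ_2 = x^2.
G =
  [2, 0, 2/3]
  [0, 2/3, 0]
  [2/3, 0, 2/5],
b = (8/3, -14/15, 16/15).
Solving gives a_0 = 1, a_1 = -7/5, a_2 = 1, so
  g(x) = x^2 - 7*x/5 + 1.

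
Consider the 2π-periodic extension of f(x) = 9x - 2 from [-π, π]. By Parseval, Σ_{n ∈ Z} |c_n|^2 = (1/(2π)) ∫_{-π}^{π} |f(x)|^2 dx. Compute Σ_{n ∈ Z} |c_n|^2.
Σ |c_n|^2 = 27π^2 + 4

Expand and integrate term by term over [-π, π]:
  ∫ (9x)^2 dx = 81·(2π^3/3); ∫ 2·9·(-2)·x dx = 0 (odd integrand); ∫ (-2)^2 dx = 4·2π.
So (1/(2π)) ∫_{-π}^{π} (9x - 2)^2 dx = 81π^2/3 + 4 = 27π^2 + 4.
Parseval ⇒ Σ |c_n|^2 = 27π^2 + 4.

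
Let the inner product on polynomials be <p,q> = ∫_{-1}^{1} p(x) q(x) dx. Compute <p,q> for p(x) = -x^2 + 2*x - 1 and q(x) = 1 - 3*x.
<p,q> = -20/3

Expand the product: p(x)·q(x) = 3*x^3 - 7*x^2 + 5*x - 1.
∫_{-1}^{1} of each monomial x^k gives [2/(k+1) if k even, 0 if k odd]. Integrating term-by-term (or equivalently evaluating the antiderivative F(x) = 3*x^4/4 - 7*x^3/3 + 5*x^2/2 - x at the endpoints):
  F(1) − F(−1) = -1/12 − (79/12) = -20/3.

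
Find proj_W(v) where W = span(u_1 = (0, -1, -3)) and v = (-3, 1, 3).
proj_W(v) = (0, 1, 3)

Set up U = [u_1 | ... | u_1] ∈ R^(3×1). The projector onto W = col(U) is P = U (U^T U)^(-1) U^T.
Compute U^T U =
  [10],
and U^T v = (-10).
Solve U^T U · c = U^T v for the coefficients: c = (-1). The projection is proj_W(v) = U c.
Check: (v - proj_W(v)) · u_1 = 0  (should be 0).
Result: proj_W(v) = (0, 1, 3).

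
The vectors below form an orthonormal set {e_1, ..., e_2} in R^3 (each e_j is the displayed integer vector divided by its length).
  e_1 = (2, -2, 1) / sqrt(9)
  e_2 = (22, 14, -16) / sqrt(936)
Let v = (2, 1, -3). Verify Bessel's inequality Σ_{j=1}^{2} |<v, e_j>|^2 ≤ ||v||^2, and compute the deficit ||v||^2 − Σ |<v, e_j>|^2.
Σ |<v, e_j>|^2 = 315/26; ||v||^2 = 14; deficit = 49/26

Write each e_j = u_j / sqrt(<u_j, u_j>) where u_j is the displayed integer vector. Then <v, e_j> = <v, u_j> / sqrt(<u_j, u_j>), so |<v, e_j>|^2 = <v, u_j>^2 / <u_j, u_j>.
Coefficients: <v, e_1> = -1/sqrt(9), <v, e_2> = 106/sqrt(936).
Square and sum: Σ |<v, e_j>|^2 = 315/26.
Compute ||v||^2 = v·v = 14.
Deficit = 14 − 315/26 = 49/26 ≥ 0, confirming Bessel's inequality. (The deficit equals ||v − Σ <v,e_j> e_j||^2, the squared distance from v to span{e_j}.)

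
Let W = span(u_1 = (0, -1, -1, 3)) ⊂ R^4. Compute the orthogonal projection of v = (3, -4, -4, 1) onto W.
proj_W(v) = (0, -1, -1, 3)

Set up U = [u_1 | ... | u_1] ∈ R^(4×1). The projector onto W = col(U) is P = U (U^T U)^(-1) U^T.
Compute U^T U =
  [11],
and U^T v = (11).
Solve U^T U · c = U^T v for the coefficients: c = (1). The projection is proj_W(v) = U c.
Check: (v - proj_W(v)) · u_1 = 0  (should be 0).
Result: proj_W(v) = (0, -1, -1, 3).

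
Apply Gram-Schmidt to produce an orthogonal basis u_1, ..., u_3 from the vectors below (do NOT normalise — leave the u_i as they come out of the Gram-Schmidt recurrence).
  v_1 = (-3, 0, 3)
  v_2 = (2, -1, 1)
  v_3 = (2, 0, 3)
Orthogonal basis:
  u_1 = (-3, 0, 3)
  u_2 = (3/2, -1, 3/2)
  u_3 = (5/11, 15/11, 5/11)

Apply the Gram-Schmidt recurrence
  u_1 = v_1
  u_i = v_i − Σ_{j<i} ((v_i · u_j) / (u_j · u_j)) · u_j.

Step by step this gives:
  u_1 = (-3, 0, 3)
  u_2 = (3/2, -1, 3/2)
  u_3 = (5/11, 15/11, 5/11)

Orthogonality check:
  u_2 · u_1 = 0 (should be 0)
  u_3 · u_1 = 0 (should be 0)
  u_3 · u_2 = 0 (should be 0)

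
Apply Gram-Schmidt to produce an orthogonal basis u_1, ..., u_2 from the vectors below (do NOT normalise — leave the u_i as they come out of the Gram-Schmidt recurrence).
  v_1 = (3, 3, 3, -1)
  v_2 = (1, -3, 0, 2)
Orthogonal basis:
  u_1 = (3, 3, 3, -1)
  u_2 = (13/7, -15/7, 6/7, 12/7)

Apply the Gram-Schmidt recurrence
  u_1 = v_1
  u_i = v_i − Σ_{j<i} ((v_i · u_j) / (u_j · u_j)) · u_j.

Step by step this gives:
  u_1 = (3, 3, 3, -1)
  u_2 = (13/7, -15/7, 6/7, 12/7)

Orthogonality check:
  u_2 · u_1 = 0 (should be 0)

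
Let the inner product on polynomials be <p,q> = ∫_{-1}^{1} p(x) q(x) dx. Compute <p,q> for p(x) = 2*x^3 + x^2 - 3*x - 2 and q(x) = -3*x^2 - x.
<p,q> = 4

Expand the product: p(x)·q(x) = -6*x^5 - 5*x^4 + 8*x^3 + 9*x^2 + 2*x.
∫_{-1}^{1} of each monomial x^k gives [2/(k+1) if k even, 0 if k odd]. Integrating term-by-term (or equivalently evaluating the antiderivative F(x) = -x^6 - x^5 + 2*x^4 + 3*x^3 + x^2 at the endpoints):
  F(1) − F(−1) = 4 − (0) = 4.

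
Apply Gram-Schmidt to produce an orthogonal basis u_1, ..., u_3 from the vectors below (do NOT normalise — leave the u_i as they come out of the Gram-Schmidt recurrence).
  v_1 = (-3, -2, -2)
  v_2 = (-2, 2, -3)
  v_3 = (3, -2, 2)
Orthogonal basis:
  u_1 = (-3, -2, -2)
  u_2 = (-10/17, 50/17, -35/17)
  u_3 = (8/9, -4/9, -8/9)

Apply the Gram-Schmidt recurrence
  u_1 = v_1
  u_i = v_i − Σ_{j<i} ((v_i · u_j) / (u_j · u_j)) · u_j.

Step by step this gives:
  u_1 = (-3, -2, -2)
  u_2 = (-10/17, 50/17, -35/17)
  u_3 = (8/9, -4/9, -8/9)

Orthogonality check:
  u_2 · u_1 = 0 (should be 0)
  u_3 · u_1 = 0 (should be 0)
  u_3 · u_2 = 0 (should be 0)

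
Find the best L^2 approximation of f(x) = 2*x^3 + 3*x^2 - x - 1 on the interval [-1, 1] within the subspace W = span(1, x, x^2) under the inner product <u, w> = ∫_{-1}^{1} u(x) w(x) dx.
g(x) = 3*x^2 + x/5 - 1

The best approximation g ∈ W is the orthogonal projection of f onto W. Writing g = a_0 + a_1 x + a_2 x^2, the coefficients solve the normal equations G · a = b where
  G_{ij} = <φ_i, φ_j> and b_i = <f, φ_i>, with φ_0 = 1, φ_1 = x, φ_2 = x^2.
G =
  [2, 0, 2/3]
  [0, 2/3, 0]
  [2/3, 0, 2/5],
b = (0, 2/15, 8/15).
Solving gives a_0 = -1, a_1 = 1/5, a_2 = 3, so
  g(x) = 3*x^2 + x/5 - 1.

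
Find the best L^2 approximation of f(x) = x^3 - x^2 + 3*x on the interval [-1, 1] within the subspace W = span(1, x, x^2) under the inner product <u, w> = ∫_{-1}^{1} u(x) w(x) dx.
g(x) = -x^2 + 18*x/5

The best approximation g ∈ W is the orthogonal projection of f onto W. Writing g = a_0 + a_1 x + a_2 x^2, the coefficients solve the normal equations G · a = b where
  G_{ij} = <φ_i, φ_j> and b_i = <f, φ_i>, with φ_0 = 1, φ_1 = x, φ_2 = x^2.
G =
  [2, 0, 2/3]
  [0, 2/3, 0]
  [2/3, 0, 2/5],
b = (-2/3, 12/5, -2/5).
Solving gives a_0 = 0, a_1 = 18/5, a_2 = -1, so
  g(x) = -x^2 + 18*x/5.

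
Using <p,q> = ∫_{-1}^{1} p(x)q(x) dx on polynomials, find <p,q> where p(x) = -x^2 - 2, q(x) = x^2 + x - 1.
<p,q> = 44/15

Expand the product: p(x)·q(x) = -x^4 - x^3 - x^2 - 2*x + 2.
∫_{-1}^{1} of each monomial x^k gives [2/(k+1) if k even, 0 if k odd]. Integrating term-by-term (or equivalently evaluating the antiderivative F(x) = -x^5/5 - x^4/4 - x^3/3 - x^2 + 2*x at the endpoints):
  F(1) − F(−1) = 13/60 − (-163/60) = 44/15.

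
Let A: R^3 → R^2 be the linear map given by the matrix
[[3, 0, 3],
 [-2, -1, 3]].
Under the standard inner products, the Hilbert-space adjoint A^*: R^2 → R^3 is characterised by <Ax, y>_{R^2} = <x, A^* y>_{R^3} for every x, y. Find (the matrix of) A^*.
A^* = A^T =
[[3, -2],
 [0, -1],
 [3, 3]]

For real matrices with standard dot products, the defining identity <Ax, y> = <x, A^* y> gives (Ax)^T y = x^T (A^*) y, i.e. x^T A^T y = x^T (A^*) y. Since this holds for all x, y, we must have A^* = A^T. Therefore
A^* =
[[3, -2],
 [0, -1],
 [3, 3]].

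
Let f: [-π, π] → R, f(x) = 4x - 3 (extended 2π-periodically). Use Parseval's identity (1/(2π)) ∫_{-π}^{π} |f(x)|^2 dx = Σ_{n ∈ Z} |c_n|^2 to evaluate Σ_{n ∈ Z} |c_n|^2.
Σ |c_n|^2 = 16π^2/3 + 9

Expand and integrate term by term over [-π, π]:
  ∫ (4x)^2 dx = 16·(2π^3/3); ∫ 2·4·(-3)·x dx = 0 (odd integrand); ∫ (-3)^2 dx = 9·2π.
So (1/(2π)) ∫_{-π}^{π} (4x - 3)^2 dx = 16π^2/3 + 9 = 16π^2/3 + 9.
Parseval ⇒ Σ |c_n|^2 = 16π^2/3 + 9.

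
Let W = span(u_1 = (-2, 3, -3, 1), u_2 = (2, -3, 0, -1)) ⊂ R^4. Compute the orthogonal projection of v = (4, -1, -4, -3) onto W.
proj_W(v) = (2, -3, -4, -1)

Set up U = [u_1 | ... | u_2] ∈ R^(4×2). The projector onto W = col(U) is P = U (U^T U)^(-1) U^T.
Compute U^T U =
  [23, -14]
  [-14, 14],
and U^T v = (-2, 14).
Solve U^T U · c = U^T v for the coefficients: c = (4/3, 7/3). The projection is proj_W(v) = U c.
Check: (v - proj_W(v)) · u_1 = 0  (should be 0).
Check: (v - proj_W(v)) · u_2 = 0  (should be 0).
Result: proj_W(v) = (2, -3, -4, -1).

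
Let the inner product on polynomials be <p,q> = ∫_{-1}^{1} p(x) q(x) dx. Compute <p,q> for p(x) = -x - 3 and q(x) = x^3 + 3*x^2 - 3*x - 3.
<p,q> = 68/5

Expand the product: p(x)·q(x) = -x^4 - 6*x^3 - 6*x^2 + 12*x + 9.
∫_{-1}^{1} of each monomial x^k gives [2/(k+1) if k even, 0 if k odd]. Integrating term-by-term (or equivalently evaluating the antiderivative F(x) = -x^5/5 - 3*x^4/2 - 2*x^3 + 6*x^2 + 9*x at the endpoints):
  F(1) − F(−1) = 113/10 − (-23/10) = 68/5.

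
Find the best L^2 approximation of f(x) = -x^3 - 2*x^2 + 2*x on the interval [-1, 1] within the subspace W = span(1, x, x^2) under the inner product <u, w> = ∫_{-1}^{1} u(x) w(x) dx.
g(x) = -2*x^2 + 7*x/5

The best approximation g ∈ W is the orthogonal projection of f onto W. Writing g = a_0 + a_1 x + a_2 x^2, the coefficients solve the normal equations G · a = b where
  G_{ij} = <φ_i, φ_j> and b_i = <f, φ_i>, with φ_0 = 1, φ_1 = x, φ_2 = x^2.
G =
  [2, 0, 2/3]
  [0, 2/3, 0]
  [2/3, 0, 2/5],
b = (-4/3, 14/15, -4/5).
Solving gives a_0 = 0, a_1 = 7/5, a_2 = -2, so
  g(x) = -2*x^2 + 7*x/5.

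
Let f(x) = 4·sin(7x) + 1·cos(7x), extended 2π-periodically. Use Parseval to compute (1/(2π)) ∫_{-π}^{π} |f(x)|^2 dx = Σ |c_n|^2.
Σ |c_n|^2 = 17/2

Expand |f|^2 and use orthogonality of {sin(nx), cos(mx)} on [-π, π]:
  ∫_{-π}^{π} sin(nx)^2 dx = π, ∫ cos(mx)^2 dx = π, and cross terms integrate to 0.
So ∫_{-π}^{π} f(x)^2 dx = 4^2 · π + 1^2 · π = (16 + 1)π.
Divide by 2π: (16 + 1)/2 = 17/2.
By Parseval, this equals Σ |c_n|^2.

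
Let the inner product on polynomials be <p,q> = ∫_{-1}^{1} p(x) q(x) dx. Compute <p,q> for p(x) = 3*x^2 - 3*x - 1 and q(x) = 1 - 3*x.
<p,q> = 6

Expand the product: p(x)·q(x) = -9*x^3 + 12*x^2 - 1.
∫_{-1}^{1} of each monomial x^k gives [2/(k+1) if k even, 0 if k odd]. Integrating term-by-term (or equivalently evaluating the antiderivative F(x) = -9*x^4/4 + 4*x^3 - x at the endpoints):
  F(1) − F(−1) = 3/4 − (-21/4) = 6.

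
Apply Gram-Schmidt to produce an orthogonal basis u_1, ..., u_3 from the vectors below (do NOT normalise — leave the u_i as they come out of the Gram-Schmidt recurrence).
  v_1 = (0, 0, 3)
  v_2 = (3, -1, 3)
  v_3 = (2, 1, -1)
Orthogonal basis:
  u_1 = (0, 0, 3)
  u_2 = (3, -1, 0)
  u_3 = (1/2, 3/2, 0)

Apply the Gram-Schmidt recurrence
  u_1 = v_1
  u_i = v_i − Σ_{j<i} ((v_i · u_j) / (u_j · u_j)) · u_j.

Step by step this gives:
  u_1 = (0, 0, 3)
  u_2 = (3, -1, 0)
  u_3 = (1/2, 3/2, 0)

Orthogonality check:
  u_2 · u_1 = 0 (should be 0)
  u_3 · u_1 = 0 (should be 0)
  u_3 · u_2 = 0 (should be 0)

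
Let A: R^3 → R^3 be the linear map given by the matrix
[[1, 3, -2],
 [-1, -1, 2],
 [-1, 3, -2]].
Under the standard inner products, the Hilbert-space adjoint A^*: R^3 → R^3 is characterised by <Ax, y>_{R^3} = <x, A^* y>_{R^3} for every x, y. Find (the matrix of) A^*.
A^* = A^T =
[[1, -1, -1],
 [3, -1, 3],
 [-2, 2, -2]]

For real matrices with standard dot products, the defining identity <Ax, y> = <x, A^* y> gives (Ax)^T y = x^T (A^*) y, i.e. x^T A^T y = x^T (A^*) y. Since this holds for all x, y, we must have A^* = A^T. Therefore
A^* =
[[1, -1, -1],
 [3, -1, 3],
 [-2, 2, -2]].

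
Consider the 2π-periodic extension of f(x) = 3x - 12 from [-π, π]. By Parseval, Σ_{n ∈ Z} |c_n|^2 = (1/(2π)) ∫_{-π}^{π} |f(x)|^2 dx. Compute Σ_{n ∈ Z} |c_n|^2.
Σ |c_n|^2 = 3π^2 + 144

Expand and integrate term by term over [-π, π]:
  ∫ (3x)^2 dx = 9·(2π^3/3); ∫ 2·3·(-12)·x dx = 0 (odd integrand); ∫ (-12)^2 dx = 144·2π.
So (1/(2π)) ∫_{-π}^{π} (3x - 12)^2 dx = 9π^2/3 + 144 = 3π^2 + 144.
Parseval ⇒ Σ |c_n|^2 = 3π^2 + 144.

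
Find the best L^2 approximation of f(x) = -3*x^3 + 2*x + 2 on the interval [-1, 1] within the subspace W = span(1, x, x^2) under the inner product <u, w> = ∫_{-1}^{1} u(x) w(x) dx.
g(x) = x/5 + 2

The best approximation g ∈ W is the orthogonal projection of f onto W. Writing g = a_0 + a_1 x + a_2 x^2, the coefficients solve the normal equations G · a = b where
  G_{ij} = <φ_i, φ_j> and b_i = <f, φ_i>, with φ_0 = 1, φ_1 = x, φ_2 = x^2.
G =
  [2, 0, 2/3]
  [0, 2/3, 0]
  [2/3, 0, 2/5],
b = (4, 2/15, 4/3).
Solving gives a_0 = 2, a_1 = 1/5, a_2 = 0, so
  g(x) = x/5 + 2.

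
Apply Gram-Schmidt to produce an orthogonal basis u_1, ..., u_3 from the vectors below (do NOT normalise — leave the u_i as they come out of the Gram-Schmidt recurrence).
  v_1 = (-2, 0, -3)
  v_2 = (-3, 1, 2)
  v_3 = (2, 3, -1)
Orthogonal basis:
  u_1 = (-2, 0, -3)
  u_2 = (-3, 1, 2)
  u_3 = (141/182, 47/14, -47/91)

Apply the Gram-Schmidt recurrence
  u_1 = v_1
  u_i = v_i − Σ_{j<i} ((v_i · u_j) / (u_j · u_j)) · u_j.

Step by step this gives:
  u_1 = (-2, 0, -3)
  u_2 = (-3, 1, 2)
  u_3 = (141/182, 47/14, -47/91)

Orthogonality check:
  u_2 · u_1 = 0 (should be 0)
  u_3 · u_1 = 0 (should be 0)
  u_3 · u_2 = 0 (should be 0)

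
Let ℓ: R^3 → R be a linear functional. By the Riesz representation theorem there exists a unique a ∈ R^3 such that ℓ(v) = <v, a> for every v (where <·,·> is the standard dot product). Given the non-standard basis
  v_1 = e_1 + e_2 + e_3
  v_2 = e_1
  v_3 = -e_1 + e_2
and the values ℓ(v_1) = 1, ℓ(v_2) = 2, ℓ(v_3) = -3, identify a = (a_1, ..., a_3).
a = (2, -1, 0)

Write a = (a_1, ..., a_3) in the standard basis. For each basis vector v_i, ℓ(v_i) = <v_i, a> is a linear equation in the a_j's. Collect the n equations into a matrix system V a = ℓ, where row i of V is v_i (expressed in the standard basis). Since V is invertible (lower-triangular with 1s on the diagonal, up to permutation), solve by back-substitution:
  V =
[[1, 1, 1],
 [1, 0, 0],
 [-1, 1, 0]]
  V a = (1, 2, -3)
Solving gives a = (2, -1, 0).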